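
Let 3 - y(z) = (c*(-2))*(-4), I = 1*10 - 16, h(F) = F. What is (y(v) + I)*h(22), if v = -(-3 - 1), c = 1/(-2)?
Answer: 22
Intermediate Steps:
I = -6 (I = 10 - 16 = -6)
c = -½ ≈ -0.50000
v = 4 (v = -1*(-4) = 4)
y(z) = 7 (y(z) = 3 - (-½*(-2))*(-4) = 3 - (-4) = 3 - 1*(-4) = 3 + 4 = 7)
(y(v) + I)*h(22) = (7 - 6)*22 = 1*22 = 22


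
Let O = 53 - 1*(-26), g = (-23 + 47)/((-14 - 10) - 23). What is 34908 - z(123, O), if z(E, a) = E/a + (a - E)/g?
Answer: 16504811/474 ≈ 34820.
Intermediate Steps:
g = -24/47 (g = 24/(-24 - 23) = 24/(-47) = 24*(-1/47) = -24/47 ≈ -0.51064)
O = 79 (O = 53 + 26 = 79)
z(E, a) = -47*a/24 + 47*E/24 + E/a (z(E, a) = E/a + (a - E)/(-24/47) = E/a + (a - E)*(-47/24) = E/a + (-47*a/24 + 47*E/24) = -47*a/24 + 47*E/24 + E/a)
34908 - z(123, O) = 34908 - (123 + (47/24)*79*(123 - 1*79))/79 = 34908 - (123 + (47/24)*79*(123 - 79))/79 = 34908 - (123 + (47/24)*79*44)/79 = 34908 - (123 + 40843/6)/79 = 34908 - 41581/(79*6) = 34908 - 1*41581/474 = 34908 - 41581/474 = 16504811/474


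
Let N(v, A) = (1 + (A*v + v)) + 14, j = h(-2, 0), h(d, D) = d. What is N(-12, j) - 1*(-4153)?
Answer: 4180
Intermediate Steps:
j = -2
N(v, A) = 15 + v + A*v (N(v, A) = (1 + (v + A*v)) + 14 = (1 + v + A*v) + 14 = 15 + v + A*v)
N(-12, j) - 1*(-4153) = (15 - 12 - 2*(-12)) - 1*(-4153) = (15 - 12 + 24) + 4153 = 27 + 4153 = 4180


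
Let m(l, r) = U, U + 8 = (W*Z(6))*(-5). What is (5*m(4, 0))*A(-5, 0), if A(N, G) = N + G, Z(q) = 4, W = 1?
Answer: 700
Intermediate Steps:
A(N, G) = G + N
U = -28 (U = -8 + (1*4)*(-5) = -8 + 4*(-5) = -8 - 20 = -28)
m(l, r) = -28
(5*m(4, 0))*A(-5, 0) = (5*(-28))*(0 - 5) = -140*(-5) = 700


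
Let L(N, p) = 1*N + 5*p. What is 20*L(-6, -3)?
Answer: -420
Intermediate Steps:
L(N, p) = N + 5*p
20*L(-6, -3) = 20*(-6 + 5*(-3)) = 20*(-6 - 15) = 20*(-21) = -420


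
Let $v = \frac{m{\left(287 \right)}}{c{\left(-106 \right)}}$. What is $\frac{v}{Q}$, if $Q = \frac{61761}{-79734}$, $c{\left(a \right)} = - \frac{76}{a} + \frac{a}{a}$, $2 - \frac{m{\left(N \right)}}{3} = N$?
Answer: $\frac{1204382070}{1873417} \approx 642.88$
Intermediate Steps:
$m{\left(N \right)} = 6 - 3 N$
$c{\left(a \right)} = 1 - \frac{76}{a}$ ($c{\left(a \right)} = - \frac{76}{a} + 1 = 1 - \frac{76}{a}$)
$v = - \frac{45315}{91}$ ($v = \frac{6 - 861}{\frac{1}{-106} \left(-76 - 106\right)} = \frac{6 - 861}{\left(- \frac{1}{106}\right) \left(-182\right)} = - \frac{855}{\frac{91}{53}} = \left(-855\right) \frac{53}{91} = - \frac{45315}{91} \approx -497.97$)
$Q = - \frac{20587}{26578}$ ($Q = 61761 \left(- \frac{1}{79734}\right) = - \frac{20587}{26578} \approx -0.77459$)
$\frac{v}{Q} = - \frac{45315}{91 \left(- \frac{20587}{26578}\right)} = \left(- \frac{45315}{91}\right) \left(- \frac{26578}{20587}\right) = \frac{1204382070}{1873417}$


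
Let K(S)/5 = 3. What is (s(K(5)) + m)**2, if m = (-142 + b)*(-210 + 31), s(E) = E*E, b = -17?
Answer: 822886596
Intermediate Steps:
K(S) = 15 (K(S) = 5*3 = 15)
s(E) = E**2
m = 28461 (m = (-142 - 17)*(-210 + 31) = -159*(-179) = 28461)
(s(K(5)) + m)**2 = (15**2 + 28461)**2 = (225 + 28461)**2 = 28686**2 = 822886596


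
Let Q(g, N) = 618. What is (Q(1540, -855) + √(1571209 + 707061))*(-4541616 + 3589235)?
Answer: -588571458 - 952381*√2278270 ≈ -2.0261e+9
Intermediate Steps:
(Q(1540, -855) + √(1571209 + 707061))*(-4541616 + 3589235) = (618 + √(1571209 + 707061))*(-4541616 + 3589235) = (618 + √2278270)*(-952381) = -588571458 - 952381*√2278270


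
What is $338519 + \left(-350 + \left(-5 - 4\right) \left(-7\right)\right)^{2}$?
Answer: $420888$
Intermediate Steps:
$338519 + \left(-350 + \left(-5 - 4\right) \left(-7\right)\right)^{2} = 338519 + \left(-350 - -63\right)^{2} = 338519 + \left(-350 + 63\right)^{2} = 338519 + \left(-287\right)^{2} = 338519 + 82369 = 420888$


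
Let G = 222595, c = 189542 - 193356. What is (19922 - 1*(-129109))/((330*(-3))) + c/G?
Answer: -737274029/4897090 ≈ -150.55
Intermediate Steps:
c = -3814
(19922 - 1*(-129109))/((330*(-3))) + c/G = (19922 - 1*(-129109))/((330*(-3))) - 3814/222595 = (19922 + 129109)/(-990) - 3814*1/222595 = 149031*(-1/990) - 3814/222595 = -16559/110 - 3814/222595 = -737274029/4897090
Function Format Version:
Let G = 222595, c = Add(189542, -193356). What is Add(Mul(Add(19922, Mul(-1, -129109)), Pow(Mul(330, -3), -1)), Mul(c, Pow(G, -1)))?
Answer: Rational(-737274029, 4897090) ≈ -150.55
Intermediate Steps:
c = -3814
Add(Mul(Add(19922, Mul(-1, -129109)), Pow(Mul(330, -3), -1)), Mul(c, Pow(G, -1))) = Add(Mul(Add(19922, Mul(-1, -129109)), Pow(Mul(330, -3), -1)), Mul(-3814, Pow(222595, -1))) = Add(Mul(Add(19922, 129109), Pow(-990, -1)), Mul(-3814, Rational(1, 222595))) = Add(Mul(149031, Rational(-1, 990)), Rational(-3814, 222595)) = Add(Rational(-16559, 110), Rational(-3814, 222595)) = Rational(-737274029, 4897090)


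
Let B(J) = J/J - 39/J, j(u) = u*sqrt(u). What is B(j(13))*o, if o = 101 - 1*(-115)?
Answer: 216 - 648*sqrt(13)/13 ≈ 36.277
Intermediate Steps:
j(u) = u**(3/2)
B(J) = 1 - 39/J
o = 216 (o = 101 + 115 = 216)
B(j(13))*o = ((-39 + 13**(3/2))/(13**(3/2)))*216 = ((-39 + 13*sqrt(13))/((13*sqrt(13))))*216 = ((sqrt(13)/169)*(-39 + 13*sqrt(13)))*216 = (sqrt(13)*(-39 + 13*sqrt(13))/169)*216 = 216*sqrt(13)*(-39 + 13*sqrt(13))/169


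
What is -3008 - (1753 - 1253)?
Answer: -3508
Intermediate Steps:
-3008 - (1753 - 1253) = -3008 - 1*500 = -3008 - 500 = -3508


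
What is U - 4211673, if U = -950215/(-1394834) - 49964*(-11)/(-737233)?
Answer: -88386485024648803/20986074578 ≈ -4.2117e+6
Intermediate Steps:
U = -1348499809/20986074578 (U = -950215*(-1/1394834) + 549604*(-1/737233) = 135745/199262 - 549604/737233 = -1348499809/20986074578 ≈ -0.064257)
U - 4211673 = -1348499809/20986074578 - 4211673 = -88386485024648803/20986074578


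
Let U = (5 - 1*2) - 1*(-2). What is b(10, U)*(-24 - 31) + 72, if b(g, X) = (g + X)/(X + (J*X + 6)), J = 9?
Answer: 3207/56 ≈ 57.268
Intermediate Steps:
U = 5 (U = (5 - 2) + 2 = 3 + 2 = 5)
b(g, X) = (X + g)/(6 + 10*X) (b(g, X) = (g + X)/(X + (9*X + 6)) = (X + g)/(X + (6 + 9*X)) = (X + g)/(6 + 10*X))
b(10, U)*(-24 - 31) + 72 = ((5 + 10)/(2*(3 + 5*5)))*(-24 - 31) + 72 = ((1/2)*15/(3 + 25))*(-55) + 72 = ((1/2)*15/28)*(-55) + 72 = ((1/2)*(1/28)*15)*(-55) + 72 = (15/56)*(-55) + 72 = -825/56 + 72 = 3207/56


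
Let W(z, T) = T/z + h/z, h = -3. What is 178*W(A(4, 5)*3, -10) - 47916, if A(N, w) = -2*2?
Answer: -286339/6 ≈ -47723.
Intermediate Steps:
A(N, w) = -4
W(z, T) = -3/z + T/z (W(z, T) = T/z - 3/z = -3/z + T/z)
178*W(A(4, 5)*3, -10) - 47916 = 178*((-3 - 10)/((-4*3))) - 47916 = 178*(-13/(-12)) - 47916 = 178*(-1/12*(-13)) - 47916 = 178*(13/12) - 47916 = 1157/6 - 47916 = -286339/6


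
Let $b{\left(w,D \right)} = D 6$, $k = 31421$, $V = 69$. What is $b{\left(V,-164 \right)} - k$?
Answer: $-32405$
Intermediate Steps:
$b{\left(w,D \right)} = 6 D$
$b{\left(V,-164 \right)} - k = 6 \left(-164\right) - 31421 = -984 - 31421 = -32405$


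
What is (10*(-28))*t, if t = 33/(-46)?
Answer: 4620/23 ≈ 200.87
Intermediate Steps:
t = -33/46 (t = 33*(-1/46) = -33/46 ≈ -0.71739)
(10*(-28))*t = (10*(-28))*(-33/46) = -280*(-33/46) = 4620/23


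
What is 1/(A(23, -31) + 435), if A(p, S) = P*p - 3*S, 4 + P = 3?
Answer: 1/505 ≈ 0.0019802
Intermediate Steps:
P = -1 (P = -4 + 3 = -1)
A(p, S) = -p - 3*S
1/(A(23, -31) + 435) = 1/((-1*23 - 3*(-31)) + 435) = 1/((-23 + 93) + 435) = 1/(70 + 435) = 1/505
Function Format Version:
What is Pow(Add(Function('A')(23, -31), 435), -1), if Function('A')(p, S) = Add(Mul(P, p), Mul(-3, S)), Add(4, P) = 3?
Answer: Rational(1, 505) ≈ 0.0019802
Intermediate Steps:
P = -1 (P = Add(-4, 3) = -1)
Function('A')(p, S) = Add(Mul(-1, p), Mul(-3, S))
Pow(Add(Function('A')(23, -31), 435), -1) = Pow(Add(Add(Mul(-1, 23), Mul(-3, -31)), 435), -1) = Pow(Add(Add(-23, 93), 435), -1) = Pow(Add(70, 435), -1) = Pow(505, -1) = Rational(1, 505)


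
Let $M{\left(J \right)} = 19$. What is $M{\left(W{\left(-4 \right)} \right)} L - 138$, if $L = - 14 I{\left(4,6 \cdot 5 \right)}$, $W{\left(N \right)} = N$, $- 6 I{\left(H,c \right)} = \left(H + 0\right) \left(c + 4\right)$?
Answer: $\frac{17674}{3} \approx 5891.3$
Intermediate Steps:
$I{\left(H,c \right)} = - \frac{H \left(4 + c\right)}{6}$ ($I{\left(H,c \right)} = - \frac{\left(H + 0\right) \left(c + 4\right)}{6} = - \frac{H \left(4 + c\right)}{6}$)
$L = \frac{952}{3}$ ($L = - 14 \left(\left(- \frac{1}{6}\right) 4 \left(4 + 6 \cdot 5\right)\right) = - 14 \left(\left(- \frac{1}{6}\right) 4 \left(4 + 30\right)\right) = - 14 \left(\left(- \frac{1}{6}\right) 4 \cdot 34\right) = \left(-14\right) \left(- \frac{68}{3}\right) = \frac{952}{3} \approx 317.33$)
$M{\left(W{\left(-4 \right)} \right)} L - 138 = 19 \cdot \frac{952}{3} - 138 = \frac{18088}{3} - 138 = \frac{17674}{3}$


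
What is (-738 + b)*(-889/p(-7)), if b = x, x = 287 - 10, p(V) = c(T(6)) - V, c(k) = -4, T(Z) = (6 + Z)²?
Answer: 409829/3 ≈ 1.3661e+5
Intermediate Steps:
p(V) = -4 - V
x = 277
b = 277
(-738 + b)*(-889/p(-7)) = (-738 + 277)*(-889/(-4 - 1*(-7))) = -(-409829)/(-4 + 7) = -(-409829)/3 = -461*(-889/3) = 409829/3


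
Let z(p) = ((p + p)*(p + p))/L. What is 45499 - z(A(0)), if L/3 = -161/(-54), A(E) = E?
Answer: 45499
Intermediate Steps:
L = 161/18 (L = 3*(-161/(-54)) = 3*(-161*(-1/54)) = 3*(161/54) = 161/18 ≈ 8.9444)
z(p) = 72*p²/161 (z(p) = ((p + p)*(p + p))/(161/18) = ((2*p)*(2*p))*(18/161) = (4*p²)*(18/161) = 72*p²/161)
45499 - z(A(0)) = 45499 - 72*0²/161 = 45499 - 72*0/161 = 45499 - 1*0 = 45499 + 0 = 45499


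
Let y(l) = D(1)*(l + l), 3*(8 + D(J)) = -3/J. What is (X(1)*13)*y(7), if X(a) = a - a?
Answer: 0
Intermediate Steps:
D(J) = -8 - 1/J (D(J) = -8 + (-3/J)/3 = -8 - 1/J)
X(a) = 0
y(l) = -18*l (y(l) = (-8 - 1/1)*(l + l) = (-8 - 1*1)*(2*l) = (-8 - 1)*(2*l) = -18*l)
(X(1)*13)*y(7) = (0*13)*(-18*7) = 0*(-126) = 0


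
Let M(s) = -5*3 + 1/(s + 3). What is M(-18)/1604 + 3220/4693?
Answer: 38206291/56456790 ≈ 0.67673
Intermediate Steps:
M(s) = -15 + 1/(3 + s)
M(-18)/1604 + 3220/4693 = ((-44 - 15*(-18))/(3 - 18))/1604 + 3220/4693 = ((-44 + 270)/(-15))*(1/1604) + 3220*(1/4693) = -1/15*226*(1/1604) + 3220/4693 = -226/15*1/1604 + 3220/4693 = -113/12030 + 3220/4693 = 38206291/56456790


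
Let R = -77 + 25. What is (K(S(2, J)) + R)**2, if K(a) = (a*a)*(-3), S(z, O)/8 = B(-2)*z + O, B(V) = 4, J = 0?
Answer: 152275600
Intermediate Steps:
S(z, O) = 8*O + 32*z (S(z, O) = 8*(4*z + O) = 8*(O + 4*z) = 8*O + 32*z)
K(a) = -3*a**2 (K(a) = a**2*(-3) = -3*a**2)
R = -52
(K(S(2, J)) + R)**2 = (-3*(8*0 + 32*2)**2 - 52)**2 = (-3*(0 + 64)**2 - 52)**2 = (-3*64**2 - 52)**2 = (-3*4096 - 52)**2 = (-12288 - 52)**2 = (-12340)**2 = 152275600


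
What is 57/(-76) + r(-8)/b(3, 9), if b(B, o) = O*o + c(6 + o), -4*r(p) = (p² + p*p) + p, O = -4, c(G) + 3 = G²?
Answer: -113/124 ≈ -0.91129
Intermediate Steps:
c(G) = -3 + G²
r(p) = -p²/2 - p/4 (r(p) = -((p² + p*p) + p)/4 = -((p² + p²) + p)/4 = -(2*p² + p)/4 = -(p + 2*p²)/4 = -p²/2 - p/4)
b(B, o) = -3 + (6 + o)² - 4*o (b(B, o) = -4*o + (-3 + (6 + o)²) = -3 + (6 + o)² - 4*o)
57/(-76) + r(-8)/b(3, 9) = 57/(-76) + (-¼*(-8)*(1 + 2*(-8)))/(33 + 9² + 8*9) = 57*(-1/76) + (-¼*(-8)*(1 - 16))/(33 + 81 + 72) = -¾ - ¼*(-8)*(-15)/186 = -¾ - 30*1/186 = -¾ - 5/31 = -113/124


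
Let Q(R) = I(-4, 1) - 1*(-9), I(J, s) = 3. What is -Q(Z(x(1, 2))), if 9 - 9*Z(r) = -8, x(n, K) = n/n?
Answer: -12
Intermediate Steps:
x(n, K) = 1
Z(r) = 17/9 (Z(r) = 1 - ⅑*(-8) = 1 + 8/9 = 17/9)
Q(R) = 12 (Q(R) = 3 - 1*(-9) = 3 + 9 = 12)
-Q(Z(x(1, 2))) = -1*12 = -12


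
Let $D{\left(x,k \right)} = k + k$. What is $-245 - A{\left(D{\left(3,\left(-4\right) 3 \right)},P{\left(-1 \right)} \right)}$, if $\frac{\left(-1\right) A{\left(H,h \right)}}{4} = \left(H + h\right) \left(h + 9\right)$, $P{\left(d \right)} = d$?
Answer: $-1045$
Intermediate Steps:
$D{\left(x,k \right)} = 2 k$
$A{\left(H,h \right)} = - 4 \left(9 + h\right) \left(H + h\right)$ ($A{\left(H,h \right)} = - 4 \left(H + h\right) \left(h + 9\right) = - 4 \left(H + h\right) \left(9 + h\right) = - 4 \left(9 + h\right) \left(H + h\right)$)
$-245 - A{\left(D{\left(3,\left(-4\right) 3 \right)},P{\left(-1 \right)} \right)} = -245 - \left(- 36 \cdot 2 \left(\left(-4\right) 3\right) - -36 - 4 \left(-1\right)^{2} - 4 \cdot 2 \left(\left(-4\right) 3\right) \left(-1\right)\right) = -245 - \left(- 36 \cdot 2 \left(-12\right) + 36 - 4 - 4 \cdot 2 \left(-12\right) \left(-1\right)\right) = -245 - \left(\left(-36\right) \left(-24\right) + 36 - 4 - \left(-96\right) \left(-1\right)\right) = -245 - \left(864 + 36 - 4 - 96\right) = -245 - 800 = -1045$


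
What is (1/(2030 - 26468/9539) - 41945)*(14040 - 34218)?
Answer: 8183388679685739/9668851 ≈ 8.4637e+8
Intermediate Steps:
(1/(2030 - 26468/9539) - 41945)*(14040 - 34218) = (1/(2030 - 26468*1/9539) - 41945)*(-20178) = (1/(2030 - 26468/9539) - 41945)*(-20178) = (1/(19337702/9539) - 41945)*(-20178) = (9539/19337702 - 41945)*(-20178) = -811119900851/19337702*(-20178) = 8183388679685739/9668851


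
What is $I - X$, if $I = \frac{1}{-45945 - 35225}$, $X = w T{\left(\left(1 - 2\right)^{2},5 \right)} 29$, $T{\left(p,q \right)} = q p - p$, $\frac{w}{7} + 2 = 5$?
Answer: $- \frac{197730121}{81170} \approx -2436.0$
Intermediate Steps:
$w = 21$ ($w = -14 + 7 \cdot 5 = -14 + 35 = 21$)
$T{\left(p,q \right)} = - p + p q$ ($T{\left(p,q \right)} = p q - p = - p + p q$)
$X = 2436$ ($X = 21 \left(1 - 2\right)^{2} \left(-1 + 5\right) 29 = 21 \left(-1\right)^{2} \cdot 4 \cdot 29 = 21 \cdot 1 \cdot 4 \cdot 29 = 21 \cdot 4 \cdot 29 = 84 \cdot 29 = 2436$)
$I = - \frac{1}{81170}$ ($I = \frac{1}{-81170} = - \frac{1}{81170} \approx -1.232 \cdot 10^{-5}$)
$I - X = - \frac{1}{81170} - 2436 = - \frac{197730121}{81170}$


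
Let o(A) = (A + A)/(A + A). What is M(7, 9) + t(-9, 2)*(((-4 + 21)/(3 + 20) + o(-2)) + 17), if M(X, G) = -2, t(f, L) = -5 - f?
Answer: 1678/23 ≈ 72.957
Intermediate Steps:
o(A) = 1 (o(A) = (2*A)/((2*A)) = (2*A)*(1/(2*A)) = 1)
M(7, 9) + t(-9, 2)*(((-4 + 21)/(3 + 20) + o(-2)) + 17) = -2 + (-5 - 1*(-9))*(((-4 + 21)/(3 + 20) + 1) + 17) = -2 + (-5 + 9)*((17/23 + 1) + 17) = -2 + 4*((17*(1/23) + 1) + 17) = -2 + 4*((17/23 + 1) + 17) = -2 + 4*(40/23 + 17) = -2 + 4*(431/23) = -2 + 1724/23 = 1678/23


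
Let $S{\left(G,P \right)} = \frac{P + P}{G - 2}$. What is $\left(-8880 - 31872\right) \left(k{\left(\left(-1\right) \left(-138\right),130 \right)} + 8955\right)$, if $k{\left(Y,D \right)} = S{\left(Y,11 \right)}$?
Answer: $- \frac{6203992788}{17} \approx -3.6494 \cdot 10^{8}$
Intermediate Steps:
$S{\left(G,P \right)} = \frac{2 P}{-2 + G}$
$k{\left(Y,D \right)} = \frac{22}{-2 + Y}$ ($k{\left(Y,D \right)} = 2 \cdot 11 \frac{1}{-2 + Y} = \frac{22}{-2 + Y}$)
$\left(-8880 - 31872\right) \left(k{\left(\left(-1\right) \left(-138\right),130 \right)} + 8955\right) = \left(-8880 - 31872\right) \left(\frac{22}{-2 - -138} + 8955\right) = - 40752 \left(\frac{22}{-2 + 138} + 8955\right) = - 40752 \left(\frac{22}{136} + 8955\right) = - 40752 \left(22 \cdot \frac{1}{136} + 8955\right) = - 40752 \left(\frac{11}{68} + 8955\right) = \left(-40752\right) \frac{608951}{68} = - \frac{6203992788}{17}$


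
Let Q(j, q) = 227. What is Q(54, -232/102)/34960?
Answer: 227/34960 ≈ 0.0064931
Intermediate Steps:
Q(54, -232/102)/34960 = 227/34960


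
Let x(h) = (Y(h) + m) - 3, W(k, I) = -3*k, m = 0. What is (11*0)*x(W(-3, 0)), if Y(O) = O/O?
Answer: 0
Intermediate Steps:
Y(O) = 1
x(h) = -2 (x(h) = (1 + 0) - 3 = 1 - 3 = -2)
(11*0)*x(W(-3, 0)) = (11*0)*(-2) = 0*(-2) = 0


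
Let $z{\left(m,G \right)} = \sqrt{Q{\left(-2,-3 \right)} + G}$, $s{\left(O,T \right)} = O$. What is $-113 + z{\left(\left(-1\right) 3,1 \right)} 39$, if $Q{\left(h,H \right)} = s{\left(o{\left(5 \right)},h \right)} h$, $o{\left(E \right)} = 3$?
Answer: $-113 + 39 i \sqrt{5} \approx -113.0 + 87.207 i$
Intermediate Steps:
$Q{\left(h,H \right)} = 3 h$
$z{\left(m,G \right)} = \sqrt{-6 + G}$ ($z{\left(m,G \right)} = \sqrt{3 \left(-2\right) + G} = \sqrt{-6 + G}$)
$-113 + z{\left(\left(-1\right) 3,1 \right)} 39 = -113 + \sqrt{-6 + 1} \cdot 39 = -113 + \sqrt{-5} \cdot 39 = -113 + i \sqrt{5} \cdot 39 = -113 + 39 i \sqrt{5}$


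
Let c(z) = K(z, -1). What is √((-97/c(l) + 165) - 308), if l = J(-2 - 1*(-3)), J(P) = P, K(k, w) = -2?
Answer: 3*I*√42/2 ≈ 9.7211*I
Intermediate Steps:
l = 1 (l = -2 - 1*(-3) = -2 + 3 = 1)
c(z) = -2
√((-97/c(l) + 165) - 308) = √((-97/(-2) + 165) - 308) = √((-97*(-½) + 165) - 308) = √((97/2 + 165) - 308) = √(427/2 - 308) = √(-189/2) = 3*I*√42/2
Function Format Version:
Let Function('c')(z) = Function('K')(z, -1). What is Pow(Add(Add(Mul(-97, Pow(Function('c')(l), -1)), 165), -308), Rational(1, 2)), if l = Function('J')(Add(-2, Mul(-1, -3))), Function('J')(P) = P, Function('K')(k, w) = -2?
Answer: Mul(Rational(3, 2), I, Pow(42, Rational(1, 2))) ≈ Mul(9.7211, I)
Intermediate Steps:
l = 1 (l = Add(-2, Mul(-1, -3)) = Add(-2, 3) = 1)
Function('c')(z) = -2
Pow(Add(Add(Mul(-97, Pow(Function('c')(l), -1)), 165), -308), Rational(1, 2)) = Pow(Add(Add(Mul(-97, Pow(-2, -1)), 165), -308), Rational(1, 2)) = Pow(Add(Add(Mul(-97, Rational(-1, 2)), 165), -308), Rational(1, 2)) = Pow(Add(Add(Rational(97, 2), 165), -308), Rational(1, 2)) = Pow(Add(Rational(427, 2), -308), Rational(1, 2)) = Pow(Rational(-189, 2), Rational(1, 2)) = Mul(Rational(3, 2), I, Pow(42, Rational(1, 2)))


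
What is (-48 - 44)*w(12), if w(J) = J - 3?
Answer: -828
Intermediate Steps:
w(J) = -3 + J
(-48 - 44)*w(12) = (-48 - 44)*(-3 + 12) = -92*9 = -828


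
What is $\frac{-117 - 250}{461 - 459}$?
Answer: $- \frac{367}{2} \approx -183.5$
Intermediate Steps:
$\frac{-117 - 250}{461 - 459} = - \frac{367}{2}$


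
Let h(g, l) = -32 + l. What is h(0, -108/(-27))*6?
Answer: -168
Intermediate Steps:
h(0, -108/(-27))*6 = (-32 - 108/(-27))*6 = (-32 - 108*(-1/27))*6 = (-32 + 4)*6 = -28*6 = -168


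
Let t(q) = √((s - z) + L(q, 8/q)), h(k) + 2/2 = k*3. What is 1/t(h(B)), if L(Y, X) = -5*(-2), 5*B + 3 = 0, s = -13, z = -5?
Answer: √2/2 ≈ 0.70711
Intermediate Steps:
B = -⅗ (B = -⅗ + (⅕)*0 = -⅗ + 0 = -⅗ ≈ -0.60000)
h(k) = -1 + 3*k (h(k) = -1 + k*3 = -1 + 3*k)
L(Y, X) = 10
t(q) = √2 (t(q) = √((-13 - 1*(-5)) + 10) = √((-13 + 5) + 10) = √(-8 + 10) = √2)
1/t(h(B)) = 1/(√2) = √2/2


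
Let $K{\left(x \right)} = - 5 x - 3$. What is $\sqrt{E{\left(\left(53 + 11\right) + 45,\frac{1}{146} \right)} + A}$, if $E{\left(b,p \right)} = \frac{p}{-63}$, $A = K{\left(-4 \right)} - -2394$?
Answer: $\frac{\sqrt{22664257294}}{3066} \approx 49.102$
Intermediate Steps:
$K{\left(x \right)} = -3 - 5 x$
$A = 2411$ ($A = \left(-3 - -20\right) - -2394 = \left(-3 + 20\right) + 2394 = 17 + 2394 = 2411$)
$E{\left(b,p \right)} = - \frac{p}{63}$ ($E{\left(b,p \right)} = p \left(- \frac{1}{63}\right) = - \frac{p}{63}$)
$\sqrt{E{\left(\left(53 + 11\right) + 45,\frac{1}{146} \right)} + A} = \sqrt{- \frac{1}{63 \cdot 146} + 2411} = \sqrt{\left(- \frac{1}{63}\right) \frac{1}{146} + 2411} = \sqrt{- \frac{1}{9198} + 2411} = \sqrt{\frac{22176377}{9198}} = \frac{\sqrt{22664257294}}{3066}$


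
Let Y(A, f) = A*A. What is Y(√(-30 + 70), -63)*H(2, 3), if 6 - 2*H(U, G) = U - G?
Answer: 140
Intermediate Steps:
H(U, G) = 3 + G/2 - U/2 (H(U, G) = 3 - (U - G)/2 = 3 + (G/2 - U/2) = 3 + G/2 - U/2)
Y(A, f) = A²
Y(√(-30 + 70), -63)*H(2, 3) = (√(-30 + 70))²*(3 + (½)*3 - ½*2) = (√40)²*(3 + 3/2 - 1) = (2*√10)²*(7/2) = 40*(7/2) = 140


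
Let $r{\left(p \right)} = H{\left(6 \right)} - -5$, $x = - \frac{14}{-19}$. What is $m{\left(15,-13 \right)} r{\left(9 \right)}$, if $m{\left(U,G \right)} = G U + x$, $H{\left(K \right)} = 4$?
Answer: $- \frac{33219}{19} \approx -1748.4$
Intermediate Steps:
$x = \frac{14}{19}$ ($x = \left(-14\right) \left(- \frac{1}{19}\right) = \frac{14}{19} \approx 0.73684$)
$r{\left(p \right)} = 9$ ($r{\left(p \right)} = 4 - -5 = 4 + 5 = 9$)
$m{\left(U,G \right)} = \frac{14}{19} + G U$ ($m{\left(U,G \right)} = G U + \frac{14}{19} = \frac{14}{19} + G U$)
$m{\left(15,-13 \right)} r{\left(9 \right)} = \left(\frac{14}{19} - 195\right) 9 = \left(- \frac{3691}{19}\right) 9 = - \frac{33219}{19}$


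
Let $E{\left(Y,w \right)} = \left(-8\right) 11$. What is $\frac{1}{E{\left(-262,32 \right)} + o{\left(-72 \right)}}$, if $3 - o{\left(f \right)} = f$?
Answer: $- \frac{1}{13} \approx -0.076923$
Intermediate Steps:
$E{\left(Y,w \right)} = -88$
$o{\left(f \right)} = 3 - f$
$\frac{1}{E{\left(-262,32 \right)} + o{\left(-72 \right)}} = \frac{1}{-88 + \left(3 - -72\right)} = \frac{1}{-88 + \left(3 + 72\right)} = \frac{1}{-88 + 75} = \frac{1}{-13} = - \frac{1}{13}$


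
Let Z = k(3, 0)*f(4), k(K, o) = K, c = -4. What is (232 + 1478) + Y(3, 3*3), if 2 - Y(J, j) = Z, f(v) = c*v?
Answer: 1760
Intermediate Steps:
f(v) = -4*v
Z = -48 (Z = 3*(-4*4) = 3*(-16) = -48)
Y(J, j) = 50 (Y(J, j) = 2 - 1*(-48) = 2 + 48 = 50)
(232 + 1478) + Y(3, 3*3) = (232 + 1478) + 50 = 1710 + 50 = 1760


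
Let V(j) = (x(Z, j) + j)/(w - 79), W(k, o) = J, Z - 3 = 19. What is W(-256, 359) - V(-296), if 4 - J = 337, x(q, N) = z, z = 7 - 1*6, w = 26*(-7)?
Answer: -87208/261 ≈ -334.13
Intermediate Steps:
Z = 22 (Z = 3 + 19 = 22)
w = -182
z = 1 (z = 7 - 6 = 1)
x(q, N) = 1
J = -333 (J = 4 - 1*337 = 4 - 337 = -333)
W(k, o) = -333
V(j) = -1/261 - j/261 (V(j) = (1 + j)/(-182 - 79) = (1 + j)/(-261) = (1 + j)*(-1/261) = -1/261 - j/261)
W(-256, 359) - V(-296) = -333 - (-1/261 - 1/261*(-296)) = -333 - (-1/261 + 296/261) = -333 - 1*295/261 = -333 - 295/261 = -87208/261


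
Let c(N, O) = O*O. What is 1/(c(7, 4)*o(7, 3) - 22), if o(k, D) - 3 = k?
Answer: 1/138 ≈ 0.0072464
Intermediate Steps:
c(N, O) = O**2
o(k, D) = 3 + k
1/(c(7, 4)*o(7, 3) - 22) = 1/(4**2*(3 + 7) - 22) = 1/(16*10 - 22) = 1/(160 - 22) = 1/138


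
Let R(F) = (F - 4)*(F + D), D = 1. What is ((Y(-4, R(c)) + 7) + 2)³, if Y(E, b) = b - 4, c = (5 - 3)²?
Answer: 125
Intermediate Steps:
c = 4 (c = 2² = 4)
R(F) = (1 + F)*(-4 + F) (R(F) = (F - 4)*(F + 1) = (-4 + F)*(1 + F) = (1 + F)*(-4 + F))
Y(E, b) = -4 + b
((Y(-4, R(c)) + 7) + 2)³ = (((-4 + (-4 + 4² - 3*4)) + 7) + 2)³ = (((-4 + (-4 + 16 - 12)) + 7) + 2)³ = (((-4 + 0) + 7) + 2)³ = ((-4 + 7) + 2)³ = (3 + 2)³ = 5³ = 125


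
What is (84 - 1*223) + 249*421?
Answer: 104690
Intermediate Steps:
(84 - 1*223) + 249*421 = (84 - 223) + 104829 = -139 + 104829 = 104690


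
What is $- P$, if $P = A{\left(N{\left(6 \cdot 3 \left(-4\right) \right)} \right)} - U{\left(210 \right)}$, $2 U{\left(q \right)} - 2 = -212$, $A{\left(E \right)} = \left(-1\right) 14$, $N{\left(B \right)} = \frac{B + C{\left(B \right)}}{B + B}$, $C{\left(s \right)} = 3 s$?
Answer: $-91$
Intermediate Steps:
$N{\left(B \right)} = 2$ ($N{\left(B \right)} = \frac{B + 3 B}{B + B} = \frac{4 B}{2 B} = 4 B \frac{1}{2 B} = 2$)
$A{\left(E \right)} = -14$
$U{\left(q \right)} = -105$ ($U{\left(q \right)} = 1 + \frac{1}{2} \left(-212\right) = 1 - 106 = -105$)
$P = 91$ ($P = -14 - -105 = -14 + 105 = 91$)
$- P = \left(-1\right) 91 = -91$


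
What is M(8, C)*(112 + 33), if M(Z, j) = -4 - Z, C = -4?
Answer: -1740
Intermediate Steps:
M(8, C)*(112 + 33) = (-4 - 1*8)*(112 + 33) = (-4 - 8)*145 = -12*145 = -1740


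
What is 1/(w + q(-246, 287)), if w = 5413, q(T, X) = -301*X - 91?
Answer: -1/81065 ≈ -1.2336e-5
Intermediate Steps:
q(T, X) = -91 - 301*X
1/(w + q(-246, 287)) = 1/(5413 + (-91 - 301*287)) = 1/(5413 + (-91 - 86387)) = 1/(5413 - 86478) = 1/(-81065) = -1/81065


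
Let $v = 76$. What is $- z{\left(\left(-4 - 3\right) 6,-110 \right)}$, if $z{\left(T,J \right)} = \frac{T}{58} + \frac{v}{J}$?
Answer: $\frac{2257}{1595} \approx 1.415$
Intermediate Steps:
$z{\left(T,J \right)} = \frac{76}{J} + \frac{T}{58}$ ($z{\left(T,J \right)} = \frac{T}{58} + \frac{76}{J} = \frac{76}{J} + \frac{T}{58}$)
$- z{\left(\left(-4 - 3\right) 6,-110 \right)} = - (\frac{76}{-110} + \frac{\left(-4 - 3\right) 6}{58}) = - (76 \left(- \frac{1}{110}\right) + \frac{\left(-7\right) 6}{58}) = - (- \frac{38}{55} + \frac{1}{58} \left(-42\right)) = - (- \frac{38}{55} - \frac{21}{29}) = \left(-1\right) \left(- \frac{2257}{1595}\right) = \frac{2257}{1595}$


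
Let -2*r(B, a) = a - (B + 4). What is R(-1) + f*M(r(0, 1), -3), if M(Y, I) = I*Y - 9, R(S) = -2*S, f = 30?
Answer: -403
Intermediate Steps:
r(B, a) = 2 + B/2 - a/2 (r(B, a) = -(a - (B + 4))/2 = -(a - (4 + B))/2 = -(a + (-4 - B))/2 = -(-4 + a - B)/2 = 2 + B/2 - a/2)
M(Y, I) = -9 + I*Y
R(-1) + f*M(r(0, 1), -3) = -2*(-1) + 30*(-9 - 3*(2 + (1/2)*0 - 1/2*1)) = 2 + 30*(-9 - 3*(2 + 0 - 1/2)) = 2 + 30*(-9 - 3*3/2) = 2 + 30*(-9 - 9/2) = 2 + 30*(-27/2) = 2 - 405 = -403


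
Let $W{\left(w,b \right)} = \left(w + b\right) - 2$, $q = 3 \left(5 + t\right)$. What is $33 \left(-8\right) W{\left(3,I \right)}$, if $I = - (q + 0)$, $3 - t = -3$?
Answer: $8448$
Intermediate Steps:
$t = 6$ ($t = 3 - -3 = 3 + 3 = 6$)
$q = 33$ ($q = 3 \left(5 + 6\right) = 3 \cdot 11 = 33$)
$I = -33$ ($I = - (33 + 0) = \left(-1\right) 33 = -33$)
$W{\left(w,b \right)} = -2 + b + w$ ($W{\left(w,b \right)} = \left(b + w\right) - 2 = -2 + b + w$)
$33 \left(-8\right) W{\left(3,I \right)} = 33 \left(-8\right) \left(-2 - 33 + 3\right) = \left(-264\right) \left(-32\right) = 8448$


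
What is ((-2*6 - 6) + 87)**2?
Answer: 4761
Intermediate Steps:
((-2*6 - 6) + 87)**2 = ((-12 - 6) + 87)**2 = (-18 + 87)**2 = 69**2 = 4761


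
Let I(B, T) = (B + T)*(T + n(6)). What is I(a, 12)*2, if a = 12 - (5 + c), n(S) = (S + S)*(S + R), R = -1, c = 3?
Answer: 2304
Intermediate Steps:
n(S) = 2*S*(-1 + S) (n(S) = (S + S)*(S - 1) = (2*S)*(-1 + S) = 2*S*(-1 + S))
a = 4 (a = 12 - (5 + 3) = 12 - 1*8 = 12 - 8 = 4)
I(B, T) = (60 + T)*(B + T) (I(B, T) = (B + T)*(T + 2*6*(-1 + 6)) = (B + T)*(T + 2*6*5) = (B + T)*(T + 60) = (B + T)*(60 + T) = (60 + T)*(B + T))
I(a, 12)*2 = (12² + 60*4 + 60*12 + 4*12)*2 = (144 + 240 + 720 + 48)*2 = 1152*2 = 2304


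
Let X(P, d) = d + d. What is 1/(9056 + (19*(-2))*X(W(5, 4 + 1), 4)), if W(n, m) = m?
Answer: 1/8752 ≈ 0.00011426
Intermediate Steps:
X(P, d) = 2*d
1/(9056 + (19*(-2))*X(W(5, 4 + 1), 4)) = 1/(9056 + (19*(-2))*(2*4)) = 1/(9056 - 38*8) = 1/(9056 - 304) = 1/8752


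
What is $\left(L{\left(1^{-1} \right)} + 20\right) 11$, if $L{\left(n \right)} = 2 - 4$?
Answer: $198$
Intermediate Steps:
$L{\left(n \right)} = -2$
$\left(L{\left(1^{-1} \right)} + 20\right) 11 = \left(-2 + 20\right) 11 = 18 \cdot 11 = 198$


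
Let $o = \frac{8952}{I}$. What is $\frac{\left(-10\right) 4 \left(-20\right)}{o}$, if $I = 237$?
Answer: $\frac{7900}{373} \approx 21.18$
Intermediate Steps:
$o = \frac{2984}{79}$ ($o = \frac{8952}{237} = 8952 \cdot \frac{1}{237} = \frac{2984}{79} \approx 37.772$)
$\frac{\left(-10\right) 4 \left(-20\right)}{o} = \frac{\left(-10\right) 4 \left(-20\right)}{\frac{2984}{79}} = \left(-40\right) \left(-20\right) \frac{79}{2984} = 800 \cdot \frac{79}{2984} = \frac{7900}{373}$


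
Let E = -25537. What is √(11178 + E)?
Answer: I*√14359 ≈ 119.83*I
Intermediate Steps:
√(11178 + E) = √(11178 - 25537) = √(-14359) = I*√14359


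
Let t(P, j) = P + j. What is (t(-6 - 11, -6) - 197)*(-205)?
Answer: 45100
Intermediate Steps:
(t(-6 - 11, -6) - 197)*(-205) = (((-6 - 11) - 6) - 197)*(-205) = ((-17 - 6) - 197)*(-205) = (-23 - 197)*(-205) = -220*(-205) = 45100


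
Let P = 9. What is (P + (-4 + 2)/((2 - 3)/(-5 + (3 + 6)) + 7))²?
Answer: 55225/729 ≈ 75.754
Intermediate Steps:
(P + (-4 + 2)/((2 - 3)/(-5 + (3 + 6)) + 7))² = (9 + (-4 + 2)/((2 - 3)/(-5 + (3 + 6)) + 7))² = (9 - 2/(-1/(-5 + 9) + 7))² = (9 - 2/(-1/4 + 7))² = (9 - 2/(-1*¼ + 7))² = (9 - 2/(-¼ + 7))² = (9 - 2/27/4)² = (9 - 2*4/27)² = (9 - 8/27)² = (235/27)² = 55225/729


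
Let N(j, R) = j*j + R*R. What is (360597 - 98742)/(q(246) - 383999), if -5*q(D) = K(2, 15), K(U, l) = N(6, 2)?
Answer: -261855/384007 ≈ -0.68190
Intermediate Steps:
N(j, R) = R² + j² (N(j, R) = j² + R² = R² + j²)
K(U, l) = 40 (K(U, l) = 2² + 6² = 4 + 36 = 40)
q(D) = -8 (q(D) = -⅕*40 = -8)
(360597 - 98742)/(q(246) - 383999) = (360597 - 98742)/(-8 - 383999) = 261855/(-384007) = 261855*(-1/384007) = -261855/384007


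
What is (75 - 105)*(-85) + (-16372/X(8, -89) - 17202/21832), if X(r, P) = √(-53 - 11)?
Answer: 27827199/10916 + 4093*I/2 ≈ 2549.2 + 2046.5*I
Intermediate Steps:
X(r, P) = 8*I (X(r, P) = √(-64) = 8*I)
(75 - 105)*(-85) + (-16372/X(8, -89) - 17202/21832) = (75 - 105)*(-85) + (-16372*(-I/8) - 17202/21832) = -30*(-85) + (-(-4093)*I/2 - 17202*1/21832) = 2550 + (4093*I/2 - 8601/10916) = 2550 + (-8601/10916 + 4093*I/2) = 27827199/10916 + 4093*I/2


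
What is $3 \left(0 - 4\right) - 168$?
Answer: $-180$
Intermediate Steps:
$3 \left(0 - 4\right) - 168 = 3 \left(-4\right) - 168 = -12 - 168 = -180$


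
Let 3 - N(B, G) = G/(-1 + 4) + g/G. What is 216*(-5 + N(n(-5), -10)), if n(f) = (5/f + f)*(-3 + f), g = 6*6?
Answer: 5328/5 ≈ 1065.6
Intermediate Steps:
g = 36
n(f) = (-3 + f)*(f + 5/f) (n(f) = (f + 5/f)*(-3 + f) = (-3 + f)*(f + 5/f))
N(B, G) = 3 - 36/G - G/3 (N(B, G) = 3 - (G/(-1 + 4) + 36/G) = 3 - (G/3 + 36/G) = 3 - (36/G + G/3) = 3 + (-36/G - G/3) = 3 - 36/G - G/3)
216*(-5 + N(n(-5), -10)) = 216*(-5 + (3 - 36/(-10) - 1/3*(-10))) = 216*(-5 + (3 - 36*(-1/10) + 10/3)) = 216*(-5 + (3 + 18/5 + 10/3)) = 216*(-5 + 149/15) = 216*(74/15) = 5328/5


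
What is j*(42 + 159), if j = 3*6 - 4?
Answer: 2814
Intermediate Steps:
j = 14 (j = 18 - 4 = 14)
j*(42 + 159) = 14*(42 + 159) = 14*201 = 2814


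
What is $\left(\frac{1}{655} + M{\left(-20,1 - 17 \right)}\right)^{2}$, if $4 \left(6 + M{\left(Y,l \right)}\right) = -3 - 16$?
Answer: $\frac{793041921}{6864400} \approx 115.53$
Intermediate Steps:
$M{\left(Y,l \right)} = - \frac{43}{4}$ ($M{\left(Y,l \right)} = -6 + \frac{-3 - 16}{4} = -6 + \frac{1}{4} \left(-19\right) = -6 - \frac{19}{4} = - \frac{43}{4}$)
$\left(\frac{1}{655} + M{\left(-20,1 - 17 \right)}\right)^{2} = \left(\frac{1}{655} - \frac{43}{4}\right)^{2} = \left(- \frac{28161}{2620}\right)^{2} = \frac{793041921}{6864400}$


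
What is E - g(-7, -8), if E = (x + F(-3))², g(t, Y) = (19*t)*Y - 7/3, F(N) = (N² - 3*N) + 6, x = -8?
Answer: -2417/3 ≈ -805.67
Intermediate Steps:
F(N) = 6 + N² - 3*N
g(t, Y) = -7/3 + 19*Y*t (g(t, Y) = 19*Y*t - 7*⅓ = 19*Y*t - 7/3 = -7/3 + 19*Y*t)
E = 256 (E = (-8 + (6 + (-3)² - 3*(-3)))² = (-8 + (6 + 9 + 9))² = (-8 + 24)² = 16² = 256)
E - g(-7, -8) = 256 - (-7/3 + 19*(-8)*(-7)) = 256 - (-7/3 + 1064) = 256 - 1*3185/3 = 256 - 3185/3 = -2417/3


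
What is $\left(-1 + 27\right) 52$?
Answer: $1352$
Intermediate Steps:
$\left(-1 + 27\right) 52 = 26 \cdot 52 = 1352$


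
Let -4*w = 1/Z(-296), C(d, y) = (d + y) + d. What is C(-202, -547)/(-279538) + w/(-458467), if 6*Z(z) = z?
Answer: 129056207325/37935048680816 ≈ 0.0034020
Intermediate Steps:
Z(z) = z/6
C(d, y) = y + 2*d
w = 3/592 (w = -1/(4*((⅙)*(-296))) = -1/(4*(-148/3)) = -¼*(-3/148) = 3/592 ≈ 0.0050676)
C(-202, -547)/(-279538) + w/(-458467) = (-547 + 2*(-202))/(-279538) + (3/592)/(-458467) = (-547 - 404)*(-1/279538) + (3/592)*(-1/458467) = -951*(-1/279538) - 3/271412464 = 951/279538 - 3/271412464 = 129056207325/37935048680816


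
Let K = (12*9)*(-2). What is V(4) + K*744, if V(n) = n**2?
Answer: -160688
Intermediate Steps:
K = -216 (K = 108*(-2) = -216)
V(4) + K*744 = 4**2 - 216*744 = 16 - 160704 = -160688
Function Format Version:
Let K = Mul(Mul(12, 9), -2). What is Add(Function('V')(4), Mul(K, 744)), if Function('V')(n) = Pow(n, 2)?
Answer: -160688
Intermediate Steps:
K = -216 (K = Mul(108, -2) = -216)
Add(Function('V')(4), Mul(K, 744)) = Add(Pow(4, 2), Mul(-216, 744)) = Add(16, -160704) = -160688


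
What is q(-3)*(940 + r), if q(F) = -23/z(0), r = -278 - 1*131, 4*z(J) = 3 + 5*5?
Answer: -12213/7 ≈ -1744.7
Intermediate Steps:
z(J) = 7 (z(J) = (3 + 5*5)/4 = (3 + 25)/4 = (¼)*28 = 7)
r = -409 (r = -278 - 131 = -409)
q(F) = -23/7
q(-3)*(940 + r) = -23*(940 - 409)/7 = -23/7*531 = -12213/7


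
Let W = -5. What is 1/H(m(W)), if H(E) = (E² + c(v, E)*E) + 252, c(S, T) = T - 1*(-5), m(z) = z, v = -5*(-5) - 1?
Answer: 1/277 ≈ 0.0036101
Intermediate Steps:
v = 24 (v = 25 - 1 = 24)
c(S, T) = 5 + T (c(S, T) = T + 5 = 5 + T)
H(E) = 252 + E² + E*(5 + E) (H(E) = (E² + (5 + E)*E) + 252 = (E² + E*(5 + E)) + 252 = 252 + E² + E*(5 + E))
1/H(m(W)) = 1/(252 + (-5)² - 5*(5 - 5)) = 1/(252 + 25 - 5*0) = 1/(252 + 25 + 0) = 1/277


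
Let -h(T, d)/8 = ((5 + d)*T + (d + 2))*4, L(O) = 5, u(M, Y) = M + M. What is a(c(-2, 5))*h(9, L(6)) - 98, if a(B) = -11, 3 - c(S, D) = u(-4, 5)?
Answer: 34046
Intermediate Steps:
u(M, Y) = 2*M
c(S, D) = 11 (c(S, D) = 3 - 2*(-4) = 3 - 1*(-8) = 3 + 8 = 11)
h(T, d) = -64 - 32*d - 32*T*(5 + d) (h(T, d) = -8*((5 + d)*T + (d + 2))*4 = -8*(T*(5 + d) + (2 + d))*4 = -8*(2 + d + T*(5 + d))*4 = -8*(8 + 4*d + 4*T*(5 + d)) = -64 - 32*d - 32*T*(5 + d))
a(c(-2, 5))*h(9, L(6)) - 98 = -11*(-64 - 160*9 - 32*5 - 32*9*5) - 98 = -11*(-64 - 1440 - 160 - 1440) - 98 = -11*(-3104) - 98 = 34144 - 98 = 34046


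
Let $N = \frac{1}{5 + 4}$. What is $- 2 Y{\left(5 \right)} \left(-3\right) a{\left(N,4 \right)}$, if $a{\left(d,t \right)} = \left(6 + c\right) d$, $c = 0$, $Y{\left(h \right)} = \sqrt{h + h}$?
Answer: $4 \sqrt{10} \approx 12.649$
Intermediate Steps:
$Y{\left(h \right)} = \sqrt{2} \sqrt{h}$ ($Y{\left(h \right)} = \sqrt{2 h} = \sqrt{2} \sqrt{h}$)
$N = \frac{1}{9} \approx 0.11111$
$a{\left(d,t \right)} = 6 d$ ($a{\left(d,t \right)} = \left(6 + 0\right) d = 6 d$)
$- 2 Y{\left(5 \right)} \left(-3\right) a{\left(N,4 \right)} = - 2 \sqrt{2} \sqrt{5} \left(-3\right) 6 \cdot \frac{1}{9} = - 2 \sqrt{10} \left(-3\right) \frac{2}{3} = 6 \sqrt{10} \cdot \frac{2}{3} = 4 \sqrt{10}$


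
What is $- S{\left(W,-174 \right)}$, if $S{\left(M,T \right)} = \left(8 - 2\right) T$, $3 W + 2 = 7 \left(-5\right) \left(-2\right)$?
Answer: $1044$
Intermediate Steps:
$W = \frac{68}{3}$ ($W = - \frac{2}{3} + \frac{7 \left(-5\right) \left(-2\right)}{3} = - \frac{2}{3} + \frac{\left(-35\right) \left(-2\right)}{3} = - \frac{2}{3} + \frac{1}{3} \cdot 70 = - \frac{2}{3} + \frac{70}{3} = \frac{68}{3} \approx 22.667$)
$S{\left(M,T \right)} = 6 T$ ($S{\left(M,T \right)} = \left(8 - 2\right) T = 6 T$)
$- S{\left(W,-174 \right)} = - 6 \left(-174\right) = \left(-1\right) \left(-1044\right) = 1044$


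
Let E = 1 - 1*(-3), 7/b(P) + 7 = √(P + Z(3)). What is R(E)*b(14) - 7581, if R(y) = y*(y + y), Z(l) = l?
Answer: -7630 - 7*√17 ≈ -7658.9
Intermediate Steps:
b(P) = 7/(-7 + √(3 + P)) (b(P) = 7/(-7 + √(P + 3)) = 7/(-7 + √(3 + P)))
E = 4 (E = 1 + 3 = 4)
R(y) = 2*y² (R(y) = y*(2*y) = 2*y²)
R(E)*b(14) - 7581 = (2*4²)*(7/(-7 + √(3 + 14))) - 7581 = (2*16)*(7/(-7 + √17)) - 7581 = 32*(7/(-7 + √17)) - 7581 = 224/(-7 + √17) - 7581 = -7581 + 224/(-7 + √17)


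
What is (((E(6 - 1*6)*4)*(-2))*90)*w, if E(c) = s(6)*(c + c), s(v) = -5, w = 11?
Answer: 0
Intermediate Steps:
E(c) = -10*c (E(c) = -5*(c + c) = -10*c)
(((E(6 - 1*6)*4)*(-2))*90)*w = (((-10*(6 - 1*6)*4)*(-2))*90)*11 = (((-10*(6 - 6)*4)*(-2))*90)*11 = (((-10*0*4)*(-2))*90)*11 = (((0*4)*(-2))*90)*11 = ((0*(-2))*90)*11 = (0*90)*11 = 0*11 = 0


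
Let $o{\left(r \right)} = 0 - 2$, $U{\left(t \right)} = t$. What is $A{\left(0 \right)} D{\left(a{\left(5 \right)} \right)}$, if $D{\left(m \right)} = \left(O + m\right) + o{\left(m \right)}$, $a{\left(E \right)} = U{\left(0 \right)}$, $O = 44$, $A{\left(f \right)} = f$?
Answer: $0$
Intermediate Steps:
$o{\left(r \right)} = -2$ ($o{\left(r \right)} = 0 - 2 = -2$)
$a{\left(E \right)} = 0$
$D{\left(m \right)} = 42 + m$ ($D{\left(m \right)} = \left(44 + m\right) - 2 = 42 + m$)
$A{\left(0 \right)} D{\left(a{\left(5 \right)} \right)} = 0 \left(42 + 0\right) = 0 \cdot 42 = 0$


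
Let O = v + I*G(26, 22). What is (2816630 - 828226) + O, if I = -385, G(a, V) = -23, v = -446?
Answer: 1996813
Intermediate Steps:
O = 8409 (O = -446 - 385*(-23) = -446 + 8855 = 8409)
(2816630 - 828226) + O = (2816630 - 828226) + 8409 = 1988404 + 8409 = 1996813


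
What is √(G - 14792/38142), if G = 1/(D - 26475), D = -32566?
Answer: I*√54632897657112853/375323637 ≈ 0.62276*I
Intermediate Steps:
G = -1/59041 (G = 1/(-32566 - 26475) = 1/(-59041) = -1/59041 ≈ -1.6937e-5)
√(G - 14792/38142) = √(-1/59041 - 14792/38142) = √(-1/59041 - 14792*1/38142) = √(-1/59041 - 7396/19071) = √(-436686307/1125970911) = I*√54632897657112853/375323637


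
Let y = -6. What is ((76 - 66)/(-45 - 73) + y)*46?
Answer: -16514/59 ≈ -279.90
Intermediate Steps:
((76 - 66)/(-45 - 73) + y)*46 = ((76 - 66)/(-45 - 73) - 6)*46 = (10/(-118) - 6)*46 = (10*(-1/118) - 6)*46 = (-5/59 - 6)*46 = -359/59*46 = -16514/59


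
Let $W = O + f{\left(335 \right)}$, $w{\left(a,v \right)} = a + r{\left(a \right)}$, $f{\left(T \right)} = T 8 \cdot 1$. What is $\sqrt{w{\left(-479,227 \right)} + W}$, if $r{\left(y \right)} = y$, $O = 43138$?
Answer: $2 \sqrt{11215} \approx 211.8$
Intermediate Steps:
$f{\left(T \right)} = 8 T$ ($f{\left(T \right)} = 8 T 1 = 8 T$)
$w{\left(a,v \right)} = 2 a$ ($w{\left(a,v \right)} = a + a = 2 a$)
$W = 45818$ ($W = 43138 + 8 \cdot 335 = 43138 + 2680 = 45818$)
$\sqrt{w{\left(-479,227 \right)} + W} = \sqrt{2 \left(-479\right) + 45818} = \sqrt{-958 + 45818} = \sqrt{44860} = 2 \sqrt{11215}$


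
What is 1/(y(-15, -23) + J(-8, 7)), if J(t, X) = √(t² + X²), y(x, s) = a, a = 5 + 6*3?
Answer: 23/416 - √113/416 ≈ 0.029735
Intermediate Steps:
a = 23 (a = 5 + 18 = 23)
y(x, s) = 23
J(t, X) = √(X² + t²)
1/(y(-15, -23) + J(-8, 7)) = 1/(23 + √(7² + (-8)²)) = 1/(23 + √(49 + 64)) = 1/(23 + √113)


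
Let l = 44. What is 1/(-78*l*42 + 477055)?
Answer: 1/332911 ≈ 3.0038e-6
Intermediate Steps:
1/(-78*l*42 + 477055) = 1/(-78*44*42 + 477055) = 1/(-3432*42 + 477055) = 1/(-144144 + 477055) = 1/332911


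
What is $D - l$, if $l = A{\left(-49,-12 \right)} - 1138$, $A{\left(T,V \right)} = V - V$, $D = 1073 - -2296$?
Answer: $4507$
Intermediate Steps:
$D = 3369$ ($D = 1073 + 2296 = 3369$)
$A{\left(T,V \right)} = 0$
$l = -1138$ ($l = 0 - 1138 = -1138$)
$D - l = 3369 - -1138 = 3369 + 1138 = 4507$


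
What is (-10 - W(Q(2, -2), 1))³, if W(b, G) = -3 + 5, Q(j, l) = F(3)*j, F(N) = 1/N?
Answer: -1728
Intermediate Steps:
Q(j, l) = j/3
W(b, G) = 2
(-10 - W(Q(2, -2), 1))³ = (-10 - 1*2)³ = (-10 - 2)³ = (-12)³ = -1728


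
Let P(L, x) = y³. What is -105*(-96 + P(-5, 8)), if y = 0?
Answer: 10080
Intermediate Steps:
P(L, x) = 0 (P(L, x) = 0³ = 0)
-105*(-96 + P(-5, 8)) = -105*(-96 + 0) = -105*(-96) = 10080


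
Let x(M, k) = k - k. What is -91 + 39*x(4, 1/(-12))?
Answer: -91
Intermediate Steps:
x(M, k) = 0
-91 + 39*x(4, 1/(-12)) = -91 + 39*0 = -91 + 0 = -91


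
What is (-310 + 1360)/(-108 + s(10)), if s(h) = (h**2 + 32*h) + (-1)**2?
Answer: 1050/313 ≈ 3.3546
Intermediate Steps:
s(h) = 1 + h**2 + 32*h (s(h) = (h**2 + 32*h) + 1 = 1 + h**2 + 32*h)
(-310 + 1360)/(-108 + s(10)) = (-310 + 1360)/(-108 + (1 + 10**2 + 32*10)) = 1050/(-108 + (1 + 100 + 320)) = 1050/(-108 + 421) = 1050/313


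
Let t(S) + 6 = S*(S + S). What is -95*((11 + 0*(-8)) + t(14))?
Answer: -37715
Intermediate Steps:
t(S) = -6 + 2*S**2 (t(S) = -6 + S*(S + S) = -6 + S*(2*S) = -6 + 2*S**2)
-95*((11 + 0*(-8)) + t(14)) = -95*((11 + 0*(-8)) + (-6 + 2*14**2)) = -95*((11 + 0) + (-6 + 2*196)) = -95*(11 + (-6 + 392)) = -95*(11 + 386) = -95*397 = -37715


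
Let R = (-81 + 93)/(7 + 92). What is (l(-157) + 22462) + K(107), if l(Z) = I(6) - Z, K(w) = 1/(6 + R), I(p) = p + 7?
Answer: 4571697/202 ≈ 22632.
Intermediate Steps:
R = 4/33 (R = 12/99 = 12*(1/99) = 4/33 ≈ 0.12121)
I(p) = 7 + p
K(w) = 33/202 (K(w) = 1/(6 + 4/33) = 1/(202/33) = 33/202)
l(Z) = 13 - Z (l(Z) = (7 + 6) - Z = 13 - Z)
(l(-157) + 22462) + K(107) = ((13 - 1*(-157)) + 22462) + 33/202 = ((13 + 157) + 22462) + 33/202 = (170 + 22462) + 33/202 = 22632 + 33/202 = 4571697/202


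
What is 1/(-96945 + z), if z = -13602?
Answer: -1/110547 ≈ -9.0459e-6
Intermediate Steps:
1/(-96945 + z) = 1/(-96945 - 13602) = 1/(-110547) = -1/110547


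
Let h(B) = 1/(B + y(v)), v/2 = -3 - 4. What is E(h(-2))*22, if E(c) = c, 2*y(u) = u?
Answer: -22/9 ≈ -2.4444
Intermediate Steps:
v = -14 (v = 2*(-3 - 4) = 2*(-7) = -14)
y(u) = u/2
h(B) = 1/(-7 + B) (h(B) = 1/(B + (1/2)*(-14)) = 1/(B - 7) = 1/(-7 + B))
E(h(-2))*22 = 22/(-7 - 2) = 22/(-9) = -1/9*22 = -22/9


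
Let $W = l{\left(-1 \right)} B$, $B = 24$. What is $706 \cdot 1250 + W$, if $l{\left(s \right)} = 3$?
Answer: $882572$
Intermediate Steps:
$W = 72$ ($W = 3 \cdot 24 = 72$)
$706 \cdot 1250 + W = 706 \cdot 1250 + 72 = 882500 + 72 = 882572$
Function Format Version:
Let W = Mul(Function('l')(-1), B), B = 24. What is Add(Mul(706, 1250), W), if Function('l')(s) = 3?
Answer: 882572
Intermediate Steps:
W = 72 (W = Mul(3, 24) = 72)
Add(Mul(706, 1250), W) = Add(Mul(706, 1250), 72) = Add(882500, 72) = 882572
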